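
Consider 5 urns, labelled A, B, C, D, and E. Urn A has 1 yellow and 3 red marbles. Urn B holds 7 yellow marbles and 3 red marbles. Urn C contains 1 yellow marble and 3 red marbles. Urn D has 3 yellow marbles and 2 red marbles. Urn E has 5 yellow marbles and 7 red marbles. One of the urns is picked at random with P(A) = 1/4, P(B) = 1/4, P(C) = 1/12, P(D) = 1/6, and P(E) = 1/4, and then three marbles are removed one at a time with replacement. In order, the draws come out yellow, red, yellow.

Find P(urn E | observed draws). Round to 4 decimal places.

0.2490

Compute the likelihood of the observed sequence for each case: P(data | urn A) = (1/4)(3/4)(1/4) = 0.046875; P(data | urn B) = (7/10)(3/10)(7/10) = 0.147; P(data | urn C) = (1/4)(3/4)(1/4) = 0.046875; P(data | urn D) = (3/5)(2/5)(3/5) = 0.144; P(data | urn E) = (5/12)(7/12)(5/12) = 0.10127.
The prior-weighted likelihoods are 1/4 · 0.046875 = 0.011719, 1/4 · 0.147 = 0.03675, 1/12 · 0.046875 = 0.0039062, 1/6 · 0.144 = 0.024, 1/4 · 0.10127 = 0.025318; these sum to 0.10169.
By Bayes' rule, P(urn E | data) = (0.025318) / (0.10169) = 0.24897.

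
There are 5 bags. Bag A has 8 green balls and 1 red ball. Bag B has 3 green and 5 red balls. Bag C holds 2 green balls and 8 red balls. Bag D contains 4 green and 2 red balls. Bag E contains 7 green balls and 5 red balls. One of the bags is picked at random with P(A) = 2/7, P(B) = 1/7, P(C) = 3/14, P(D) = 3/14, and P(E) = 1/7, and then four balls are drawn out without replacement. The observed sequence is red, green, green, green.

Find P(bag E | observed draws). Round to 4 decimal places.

0.1672

The likelihood of the observed sequence under each hypothesis: P(data | bag A) = (1/9)(8/8)(7/7)(6/6) = 0.11111; P(data | bag B) = (5/8)(3/7)(2/6)(1/5) = 0.017857; P(data | bag C) = (8/10)(2/9)(1/8)(0/7) = 0; P(data | bag D) = (2/6)(4/5)(3/4)(2/3) = 0.13333; P(data | bag E) = (5/12)(7/11)(6/10)(5/9) = 0.088384.
The prior-weighted likelihoods are 2/7 · 0.11111 = 0.031746, 1/7 · 0.017857 = 0.002551, 3/14 · 0 = 0, 3/14 · 0.13333 = 0.028571, 1/7 · 0.088384 = 0.012626; these sum to 0.075495.
Hence P(bag E | data) = (0.012626) / (0.075495) = 0.16725.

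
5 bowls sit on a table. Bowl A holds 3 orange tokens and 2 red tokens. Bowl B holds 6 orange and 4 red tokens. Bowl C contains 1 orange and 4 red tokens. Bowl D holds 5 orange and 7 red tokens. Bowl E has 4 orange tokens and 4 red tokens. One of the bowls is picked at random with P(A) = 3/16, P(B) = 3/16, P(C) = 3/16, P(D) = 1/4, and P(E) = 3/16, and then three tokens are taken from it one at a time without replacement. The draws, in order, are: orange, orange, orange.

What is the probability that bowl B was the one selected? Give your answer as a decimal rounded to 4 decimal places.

Compute the likelihood of the observed sequence for each case: P(data | bowl A) = (3/5)(2/4)(1/3) = 0.1; P(data | bowl B) = (6/10)(5/9)(4/8) = 0.16667; P(data | bowl C) = (1/5)(0/4) = 0; P(data | bowl D) = (5/12)(4/11)(3/10) = 0.045455; P(data | bowl E) = (4/8)(3/7)(2/6) = 0.071429.
The prior-weighted likelihoods are 3/16 · 0.1 = 0.01875, 3/16 · 0.16667 = 0.03125, 3/16 · 0 = 0, 1/4 · 0.045455 = 0.011364, 3/16 · 0.071429 = 0.013393; summing to 0.074756.
Hence P(bowl B | data) = (0.03125) / (0.074756) = 0.41802.

0.4180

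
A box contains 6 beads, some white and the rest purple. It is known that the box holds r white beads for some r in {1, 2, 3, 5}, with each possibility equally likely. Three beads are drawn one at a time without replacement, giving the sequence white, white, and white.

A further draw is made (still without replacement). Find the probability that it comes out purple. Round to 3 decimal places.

0.394

Under each hypothesis, the probability of the observed sequence is: P(data | r = 1) = (1/6)(0/5) = 0; P(data | r = 2) = (2/6)(1/5)(0/4) = 0; P(data | r = 3) = (3/6)(2/5)(1/4) = 1/20; P(data | r = 5) = (5/6)(4/5)(3/4) = 1/2.
Weighting by the prior gives 1/4 · 0 = 0, 1/4 · 0 = 0, 1/4 · 1/20 = 1/80, 1/4 · 1/2 = 1/8; with total 11/80.
Normalising, the posterior is P(r = 1 | data) = 0, P(r = 2 | data) = 0, P(r = 3 | data) = 1/11, P(r = 5 | data) = 10/11.
Averaging over the posterior, P(purple next | data) = (1)(1/11) + (1/3)(10/11) = 13/33.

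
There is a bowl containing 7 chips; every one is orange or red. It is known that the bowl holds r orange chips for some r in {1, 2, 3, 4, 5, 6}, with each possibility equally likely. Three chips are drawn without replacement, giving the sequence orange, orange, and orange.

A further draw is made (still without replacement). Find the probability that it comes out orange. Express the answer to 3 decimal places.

0.600

For each hypothesis, P(data | H) works out to: P(data | r = 1) = (1/7)(0/6) = 0; P(data | r = 2) = (2/7)(1/6)(0/5) = 0; P(data | r = 3) = (3/7)(2/6)(1/5) = 1/35; P(data | r = 4) = (4/7)(3/6)(2/5) = 4/35; P(data | r = 5) = (5/7)(4/6)(3/5) = 2/7; P(data | r = 6) = (6/7)(5/6)(4/5) = 4/7.
The prior-weighted likelihoods are 1/6 · 0 = 0, 1/6 · 0 = 0, 1/6 · 1/35 = 1/210, 1/6 · 4/35 = 2/105, 1/6 · 2/7 = 1/21, 1/6 · 4/7 = 2/21; these sum to 1/6.
Normalising, the posterior is P(r = 1 | data) = 0, P(r = 2 | data) = 0, P(r = 3 | data) = 1/35, P(r = 4 | data) = 4/35, P(r = 5 | data) = 2/7, P(r = 6 | data) = 4/7.
The predictive probability is P(orange next | data) = (0)(1/35) + (1/4)(4/35) + (1/2)(2/7) + (3/4)(4/7) = 3/5.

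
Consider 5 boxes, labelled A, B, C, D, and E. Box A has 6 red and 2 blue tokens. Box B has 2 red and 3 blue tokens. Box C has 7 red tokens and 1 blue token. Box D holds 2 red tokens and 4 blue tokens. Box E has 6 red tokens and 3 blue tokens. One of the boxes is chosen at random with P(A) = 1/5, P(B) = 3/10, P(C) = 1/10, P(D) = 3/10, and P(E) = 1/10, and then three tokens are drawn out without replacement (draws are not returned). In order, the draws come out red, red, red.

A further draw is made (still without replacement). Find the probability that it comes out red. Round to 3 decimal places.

Compute the likelihood of the observed sequence for each case: P(data | box A) = (6/8)(5/7)(4/6) = 5/14; P(data | box B) = (2/5)(1/4)(0/3) = 0; P(data | box C) = (7/8)(6/7)(5/6) = 5/8; P(data | box D) = (2/6)(1/5)(0/4) = 0; P(data | box E) = (6/9)(5/8)(4/7) = 5/21.
Multiplying each by its prior: 1/5 · 5/14 = 1/14, 3/10 · 0 = 0, 1/10 · 5/8 = 1/16, 3/10 · 0 = 0, 1/10 · 5/21 = 1/42; with total 53/336.
Normalising, the posterior is P(box A | data) = 24/53, P(box B | data) = 0, P(box C | data) = 21/53, P(box D | data) = 0, P(box E | data) = 8/53.
Averaging over the posterior, P(red next | data) = (3/5)(24/53) + (4/5)(21/53) + (1/2)(8/53) = 176/265.

0.664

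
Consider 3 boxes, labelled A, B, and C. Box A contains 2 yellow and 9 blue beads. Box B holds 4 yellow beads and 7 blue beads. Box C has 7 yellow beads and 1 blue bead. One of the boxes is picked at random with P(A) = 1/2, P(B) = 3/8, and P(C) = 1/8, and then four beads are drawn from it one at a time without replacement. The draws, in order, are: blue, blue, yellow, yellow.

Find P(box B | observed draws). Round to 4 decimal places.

0.7241

For each hypothesis, P(data | H) works out to: P(data | box A) = (9/11)(8/10)(2/9)(1/8) = 1/55; P(data | box B) = (7/11)(6/10)(4/9)(3/8) = 7/110; P(data | box C) = (1/8)(0/7) = 0.
Weighting by the prior gives 1/2 · 1/55 = 1/110, 3/8 · 7/110 = 21/880, 1/8 · 0 = 0; these sum to 29/880.
Therefore the posterior P(box B | data) = (21/880) / (29/880) = 21/29.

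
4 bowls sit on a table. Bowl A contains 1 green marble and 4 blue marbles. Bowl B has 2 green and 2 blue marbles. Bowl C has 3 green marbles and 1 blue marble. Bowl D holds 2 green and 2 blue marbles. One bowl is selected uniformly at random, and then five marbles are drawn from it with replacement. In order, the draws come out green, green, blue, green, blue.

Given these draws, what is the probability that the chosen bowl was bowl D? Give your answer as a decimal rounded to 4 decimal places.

0.3325

For each hypothesis, P(data | H) works out to: P(data | bowl A) = (1/5)(1/5)(4/5)(1/5)(4/5) = 0.00512; P(data | bowl B) = (2/4)(2/4)(2/4)(2/4)(2/4) = 0.03125; P(data | bowl C) = (3/4)(3/4)(1/4)(3/4)(1/4) = 0.026367; P(data | bowl D) = (2/4)(2/4)(2/4)(2/4)(2/4) = 0.03125.
The prior-weighted likelihoods are 1/4 · 0.00512 = 0.00128, 1/4 · 0.03125 = 0.0078125, 1/4 · 0.026367 = 0.0065918, 1/4 · 0.03125 = 0.0078125; summing to 0.023497.
Hence P(bowl D | data) = (0.0078125) / (0.023497) = 0.33249.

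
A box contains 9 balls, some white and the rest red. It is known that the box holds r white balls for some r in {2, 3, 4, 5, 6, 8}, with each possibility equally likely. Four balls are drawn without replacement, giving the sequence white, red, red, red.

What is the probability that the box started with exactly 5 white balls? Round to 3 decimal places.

0.102

For each hypothesis, P(data | H) works out to: P(data | r = 2) = (2/9)(7/8)(6/7)(5/6) = 5/36; P(data | r = 3) = (3/9)(6/8)(5/7)(4/6) = 5/42; P(data | r = 4) = (4/9)(5/8)(4/7)(3/6) = 5/63; P(data | r = 5) = (5/9)(4/8)(3/7)(2/6) = 5/126; P(data | r = 6) = (6/9)(3/8)(2/7)(1/6) = 1/84; P(data | r = 8) = (8/9)(1/8)(0/7) = 0.
The prior-weighted likelihoods are 1/6 · 5/36 = 5/216, 1/6 · 5/42 = 5/252, 1/6 · 5/63 = 5/378, 1/6 · 5/126 = 5/756, 1/6 · 1/84 = 1/504, 1/6 · 0 = 0; summing to 7/108.
By Bayes' rule, P(r = 5 | data) = (5/756) / (7/108) = 5/49.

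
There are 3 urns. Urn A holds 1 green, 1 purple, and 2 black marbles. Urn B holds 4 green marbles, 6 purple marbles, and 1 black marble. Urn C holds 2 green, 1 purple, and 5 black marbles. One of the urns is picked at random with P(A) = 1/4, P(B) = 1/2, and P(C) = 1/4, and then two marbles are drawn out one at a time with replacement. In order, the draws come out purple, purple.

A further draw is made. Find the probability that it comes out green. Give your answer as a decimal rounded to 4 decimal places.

0.3504

Compute the likelihood of the observed sequence for each case: P(data | urn A) = (1/4)(1/4) = 0.0625; P(data | urn B) = (6/11)(6/11) = 0.29752; P(data | urn C) = (1/8)(1/8) = 0.015625.
Multiplying each by its prior: 1/4 · 0.0625 = 0.015625, 1/2 · 0.29752 = 0.14876, 1/4 · 0.015625 = 0.0039062; summing to 0.16829.
The posterior is then P(urn A | data) = 0.092845, P(urn B | data) = 0.88394, P(urn C | data) = 0.023211.
So P(green next | data) = Σ P(green next | H) P(H | data) = (1/4)(0.092845) + (4/11)(0.88394) + (1/4)(0.023211) = 0.35045.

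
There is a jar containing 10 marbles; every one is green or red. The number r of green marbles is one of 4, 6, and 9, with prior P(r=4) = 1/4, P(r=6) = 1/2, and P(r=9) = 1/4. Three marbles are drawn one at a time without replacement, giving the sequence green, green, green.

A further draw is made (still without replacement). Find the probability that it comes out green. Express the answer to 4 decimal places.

Under each hypothesis, the probability of the observed sequence is: P(data | r = 4) = (4/10)(3/9)(2/8) = 1/30; P(data | r = 6) = (6/10)(5/9)(4/8) = 1/6; P(data | r = 9) = (9/10)(8/9)(7/8) = 7/10.
The prior-weighted likelihoods are 1/4 · 1/30 = 1/120, 1/2 · 1/6 = 1/12, 1/4 · 7/10 = 7/40; with total 4/15.
Normalising, the posterior is P(r = 4 | data) = 1/32, P(r = 6 | data) = 5/16, P(r = 9 | data) = 21/32.
Averaging over the posterior, P(green next | data) = (1/7)(1/32) + (3/7)(5/16) + (6/7)(21/32) = 157/224.

0.7009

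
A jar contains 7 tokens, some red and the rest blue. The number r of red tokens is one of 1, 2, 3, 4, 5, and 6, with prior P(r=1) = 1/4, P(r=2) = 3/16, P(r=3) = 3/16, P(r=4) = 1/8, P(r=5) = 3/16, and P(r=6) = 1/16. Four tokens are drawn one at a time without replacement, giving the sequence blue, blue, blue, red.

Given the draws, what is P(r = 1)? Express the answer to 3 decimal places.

0.435

Under each hypothesis, the probability of the observed sequence is: P(data | r = 1) = (6/7)(5/6)(4/5)(1/4) = 1/7; P(data | r = 2) = (5/7)(4/6)(3/5)(2/4) = 1/7; P(data | r = 3) = (4/7)(3/6)(2/5)(3/4) = 3/35; P(data | r = 4) = (3/7)(2/6)(1/5)(4/4) = 1/35; P(data | r = 5) = (2/7)(1/6)(0/5) = 0; P(data | r = 6) = (1/7)(0/6) = 0.
Multiplying each by its prior: 1/4 · 1/7 = 1/28, 3/16 · 1/7 = 3/112, 3/16 · 3/35 = 9/560, 1/8 · 1/35 = 1/280, 3/16 · 0 = 0, 1/16 · 0 = 0; these sum to 23/280.
Therefore the posterior P(r = 1 | data) = (1/28) / (23/280) = 10/23.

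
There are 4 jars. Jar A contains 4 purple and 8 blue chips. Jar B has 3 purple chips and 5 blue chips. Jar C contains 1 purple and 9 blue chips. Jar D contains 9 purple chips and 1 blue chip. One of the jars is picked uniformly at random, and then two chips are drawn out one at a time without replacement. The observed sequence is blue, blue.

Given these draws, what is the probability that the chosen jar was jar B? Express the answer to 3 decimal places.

The likelihood of the observed sequence under each hypothesis: P(data | jar A) = (8/12)(7/11) = 0.42424; P(data | jar B) = (5/8)(4/7) = 0.35714; P(data | jar C) = (9/10)(8/9) = 0.8; P(data | jar D) = (1/10)(0/9) = 0.
Weighting by the prior gives 1/4 · 0.42424 = 0.10606, 1/4 · 0.35714 = 0.089286, 1/4 · 0.8 = 0.2, 1/4 · 0 = 0; with total 0.39535.
So P(jar B | data) = (0.089286) / (0.39535) = 0.22584.

0.226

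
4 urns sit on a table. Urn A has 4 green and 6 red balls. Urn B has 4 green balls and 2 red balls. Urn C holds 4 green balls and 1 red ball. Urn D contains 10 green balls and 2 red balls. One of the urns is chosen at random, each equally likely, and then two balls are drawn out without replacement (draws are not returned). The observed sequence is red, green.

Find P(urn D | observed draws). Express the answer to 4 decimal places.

The likelihood of the observed sequence under each hypothesis: P(data | urn A) = (6/10)(4/9) = 4/15; P(data | urn B) = (2/6)(4/5) = 4/15; P(data | urn C) = (1/5)(4/4) = 1/5; P(data | urn D) = (2/12)(10/11) = 5/33.
Weighting by the prior gives 1/4 · 4/15 = 1/15, 1/4 · 4/15 = 1/15, 1/4 · 1/5 = 1/20, 1/4 · 5/33 = 5/132; summing to 73/330.
Therefore the posterior P(urn D | data) = (5/132) / (73/330) = 25/146.

0.1712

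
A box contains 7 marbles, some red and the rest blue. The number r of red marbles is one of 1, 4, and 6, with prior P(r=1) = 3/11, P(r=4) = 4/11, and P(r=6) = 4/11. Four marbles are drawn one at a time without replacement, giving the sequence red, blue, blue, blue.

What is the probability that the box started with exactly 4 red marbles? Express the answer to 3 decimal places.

Compute the likelihood of the observed sequence for each case: P(data | r = 1) = (1/7)(6/6)(5/5)(4/4) = 1/7; P(data | r = 4) = (4/7)(3/6)(2/5)(1/4) = 1/35; P(data | r = 6) = (6/7)(1/6)(0/5) = 0.
The prior-weighted likelihoods are 3/11 · 1/7 = 3/77, 4/11 · 1/35 = 4/385, 4/11 · 0 = 0; summing to 19/385.
Hence P(r = 4 | data) = (4/385) / (19/385) = 4/19.

0.211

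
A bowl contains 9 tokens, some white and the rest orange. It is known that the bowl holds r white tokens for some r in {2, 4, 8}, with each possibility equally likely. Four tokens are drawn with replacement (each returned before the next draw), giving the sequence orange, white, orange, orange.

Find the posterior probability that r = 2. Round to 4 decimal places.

For each hypothesis, P(data | H) works out to: P(data | r = 2) = (7/9)(2/9)(7/9)(7/9) = 0.10456; P(data | r = 4) = (5/9)(4/9)(5/9)(5/9) = 0.076208; P(data | r = 8) = (1/9)(8/9)(1/9)(1/9) = 0.0012193.
Weighting by the prior gives 1/3 · 0.10456 = 0.034852, 1/3 · 0.076208 = 0.025403, 1/3 · 0.0012193 = 0.00040644; summing to 0.060661.
By Bayes' rule, P(r = 2 | data) = (0.034852) / (0.060661) = 0.57454.

0.5745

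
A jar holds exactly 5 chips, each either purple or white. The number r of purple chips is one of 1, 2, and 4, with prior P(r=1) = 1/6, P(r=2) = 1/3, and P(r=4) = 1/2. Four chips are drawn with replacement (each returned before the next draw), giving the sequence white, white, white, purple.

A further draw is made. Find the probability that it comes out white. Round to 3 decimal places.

For each hypothesis, P(data | H) works out to: P(data | r = 1) = (4/5)(4/5)(4/5)(1/5) = 0.1024; P(data | r = 2) = (3/5)(3/5)(3/5)(2/5) = 0.0864; P(data | r = 4) = (1/5)(1/5)(1/5)(4/5) = 0.0064.
Multiplying each by its prior: 1/6 · 0.1024 = 0.017067, 1/3 · 0.0864 = 0.0288, 1/2 · 0.0064 = 0.0032; summing to 0.049067.
Normalising, the posterior is P(r = 1 | data) = 0.34783, P(r = 2 | data) = 0.58696, P(r = 4 | data) = 0.065217.
The predictive probability is P(white next | data) = (4/5)(0.34783) + (3/5)(0.58696) + (1/5)(0.065217) = 0.64348.

0.643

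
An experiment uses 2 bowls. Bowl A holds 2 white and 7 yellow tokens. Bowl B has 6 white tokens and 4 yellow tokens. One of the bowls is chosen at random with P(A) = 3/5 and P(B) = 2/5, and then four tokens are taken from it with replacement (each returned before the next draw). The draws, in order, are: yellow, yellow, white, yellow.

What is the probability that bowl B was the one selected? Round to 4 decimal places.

For each hypothesis, P(data | H) works out to: P(data | bowl A) = (7/9)(7/9)(2/9)(7/9) = 0.10456; P(data | bowl B) = (4/10)(4/10)(6/10)(4/10) = 0.0384.
Weighting by the prior gives 3/5 · 0.10456 = 0.062734, 2/5 · 0.0384 = 0.01536; summing to 0.078094.
So P(bowl B | data) = (0.01536) / (0.078094) = 0.19669.

0.1967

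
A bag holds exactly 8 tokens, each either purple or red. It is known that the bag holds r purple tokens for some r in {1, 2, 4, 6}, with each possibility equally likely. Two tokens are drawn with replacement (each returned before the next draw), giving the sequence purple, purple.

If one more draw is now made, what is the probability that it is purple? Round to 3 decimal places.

The likelihood of the observed sequence under each hypothesis: P(data | r = 1) = (1/8)(1/8) = 1/64; P(data | r = 2) = (2/8)(2/8) = 1/16; P(data | r = 4) = (4/8)(4/8) = 1/4; P(data | r = 6) = (6/8)(6/8) = 9/16.
The prior-weighted likelihoods are 1/4 · 1/64 = 1/256, 1/4 · 1/16 = 1/64, 1/4 · 1/4 = 1/16, 1/4 · 9/16 = 9/64; summing to 57/256.
Dividing through by the total gives posterior P(r = 1 | data) = 1/57, P(r = 2 | data) = 4/57, P(r = 4 | data) = 16/57, P(r = 6 | data) = 12/19.
The predictive probability is P(purple next | data) = (1/8)(1/57) + (1/4)(4/57) + (1/2)(16/57) + (3/4)(12/19) = 289/456.

0.634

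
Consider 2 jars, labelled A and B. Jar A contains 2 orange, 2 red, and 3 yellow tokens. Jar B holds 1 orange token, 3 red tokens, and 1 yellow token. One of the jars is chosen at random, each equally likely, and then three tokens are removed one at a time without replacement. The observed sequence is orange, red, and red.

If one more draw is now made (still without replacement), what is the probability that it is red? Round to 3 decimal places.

For each hypothesis, P(data | H) works out to: P(data | jar A) = (2/7)(2/6)(1/5) = 2/105; P(data | jar B) = (1/5)(3/4)(2/3) = 1/10.
Multiplying each by its prior: 1/2 · 2/105 = 1/105, 1/2 · 1/10 = 1/20; these sum to 5/84.
Dividing through by the total gives posterior P(jar A | data) = 4/25, P(jar B | data) = 21/25.
So P(red next | data) = Σ P(red next | H) P(H | data) = (0)(4/25) + (1/2)(21/25) = 21/50.

0.420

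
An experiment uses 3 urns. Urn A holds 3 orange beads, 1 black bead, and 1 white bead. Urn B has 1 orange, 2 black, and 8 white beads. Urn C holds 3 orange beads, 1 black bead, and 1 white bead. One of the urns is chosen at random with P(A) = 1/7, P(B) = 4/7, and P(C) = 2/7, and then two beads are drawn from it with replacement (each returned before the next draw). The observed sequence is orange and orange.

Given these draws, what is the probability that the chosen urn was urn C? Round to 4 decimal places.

0.6469

Under each hypothesis, the probability of the observed sequence is: P(data | urn A) = (3/5)(3/5) = 0.36; P(data | urn B) = (1/11)(1/11) = 0.0082645; P(data | urn C) = (3/5)(3/5) = 0.36.
Multiplying each by its prior: 1/7 · 0.36 = 0.051429, 4/7 · 0.0082645 = 0.0047226, 2/7 · 0.36 = 0.10286; summing to 0.15901.
So P(urn C | data) = (0.10286) / (0.15901) = 0.64687.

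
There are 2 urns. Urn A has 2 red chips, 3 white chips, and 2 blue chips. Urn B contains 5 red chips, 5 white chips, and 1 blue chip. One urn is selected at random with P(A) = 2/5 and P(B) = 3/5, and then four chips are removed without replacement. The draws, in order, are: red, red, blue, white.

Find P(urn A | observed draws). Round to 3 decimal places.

For each hypothesis, P(data | H) works out to: P(data | urn A) = (2/7)(1/6)(2/5)(3/4) = 0.014286; P(data | urn B) = (5/11)(4/10)(1/9)(5/8) = 0.012626.
The prior-weighted likelihoods are 2/5 · 0.014286 = 0.0057143, 3/5 · 0.012626 = 0.0075758; these sum to 0.01329.
Therefore the posterior P(urn A | data) = (0.0057143) / (0.01329) = 0.42997.

0.430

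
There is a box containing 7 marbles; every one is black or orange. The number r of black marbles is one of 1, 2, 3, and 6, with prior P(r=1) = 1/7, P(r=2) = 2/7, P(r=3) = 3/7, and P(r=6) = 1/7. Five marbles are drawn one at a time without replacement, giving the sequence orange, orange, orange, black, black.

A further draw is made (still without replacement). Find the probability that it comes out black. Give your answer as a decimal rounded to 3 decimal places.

0.321

Under each hypothesis, the probability of the observed sequence is: P(data | r = 1) = (6/7)(5/6)(4/5)(1/4)(0/3) = 0; P(data | r = 2) = (5/7)(4/6)(3/5)(2/4)(1/3) = 1/21; P(data | r = 3) = (4/7)(3/6)(2/5)(3/4)(2/3) = 2/35; P(data | r = 6) = (1/7)(0/6) = 0.
The prior-weighted likelihoods are 1/7 · 0 = 0, 2/7 · 1/21 = 2/147, 3/7 · 2/35 = 6/245, 1/7 · 0 = 0; summing to 4/105.
The posterior is then P(r = 1 | data) = 0, P(r = 2 | data) = 5/14, P(r = 3 | data) = 9/14, P(r = 6 | data) = 0.
The predictive probability is P(black next | data) = (0)(5/14) + (1/2)(9/14) = 9/28.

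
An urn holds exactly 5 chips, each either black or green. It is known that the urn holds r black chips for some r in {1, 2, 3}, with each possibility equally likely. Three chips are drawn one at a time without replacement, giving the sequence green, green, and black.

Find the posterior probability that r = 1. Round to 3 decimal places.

0.400

Compute the likelihood of the observed sequence for each case: P(data | r = 1) = (4/5)(3/4)(1/3) = 1/5; P(data | r = 2) = (3/5)(2/4)(2/3) = 1/5; P(data | r = 3) = (2/5)(1/4)(3/3) = 1/10.
Weighting by the prior gives 1/3 · 1/5 = 1/15, 1/3 · 1/5 = 1/15, 1/3 · 1/10 = 1/30; these sum to 1/6.
Hence P(r = 1 | data) = (1/15) / (1/6) = 2/5.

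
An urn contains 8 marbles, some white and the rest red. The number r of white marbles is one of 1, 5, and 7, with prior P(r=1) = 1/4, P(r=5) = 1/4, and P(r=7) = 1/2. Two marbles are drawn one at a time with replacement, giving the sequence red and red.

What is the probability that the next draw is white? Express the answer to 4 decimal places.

The likelihood of the observed sequence under each hypothesis: P(data | r = 1) = (7/8)(7/8) = 49/64; P(data | r = 5) = (3/8)(3/8) = 9/64; P(data | r = 7) = (1/8)(1/8) = 1/64.
The prior-weighted likelihoods are 1/4 · 49/64 = 49/256, 1/4 · 9/64 = 9/256, 1/2 · 1/64 = 1/128; with total 15/64.
The posterior is then P(r = 1 | data) = 49/60, P(r = 5 | data) = 3/20, P(r = 7 | data) = 1/30.
The predictive probability is P(white next | data) = (1/8)(49/60) + (5/8)(3/20) + (7/8)(1/30) = 9/40.

0.2250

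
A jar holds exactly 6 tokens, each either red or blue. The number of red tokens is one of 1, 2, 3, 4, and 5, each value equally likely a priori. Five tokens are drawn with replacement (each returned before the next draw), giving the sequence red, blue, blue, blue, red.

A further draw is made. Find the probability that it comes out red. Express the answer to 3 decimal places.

Under each hypothesis, the probability of the observed sequence is: P(data | r = 1) = (1/6)(5/6)(5/6)(5/6)(1/6) = 0.016075; P(data | r = 2) = (2/6)(4/6)(4/6)(4/6)(2/6) = 0.032922; P(data | r = 3) = (3/6)(3/6)(3/6)(3/6)(3/6) = 0.03125; P(data | r = 4) = (4/6)(2/6)(2/6)(2/6)(4/6) = 0.016461; P(data | r = 5) = (5/6)(1/6)(1/6)(1/6)(5/6) = 0.003215.
The prior-weighted likelihoods are 1/5 · 0.016075 = 0.003215, 1/5 · 0.032922 = 0.0065844, 1/5 · 0.03125 = 0.00625, 1/5 · 0.016461 = 0.0032922, 1/5 · 0.003215 = 0.000643; with total 0.019985.
The posterior is then P(r = 1 | data) = 0.16088, P(r = 2 | data) = 0.32947, P(r = 3 | data) = 0.31274, P(r = 4 | data) = 0.16474, P(r = 5 | data) = 0.032175.
So P(red next | data) = Σ P(red next | H) P(H | data) = (1/6)(0.16088) + (1/3)(0.32947) + (1/2)(0.31274) + (2/3)(0.16474) + (5/6)(0.032175) = 0.42964.

0.430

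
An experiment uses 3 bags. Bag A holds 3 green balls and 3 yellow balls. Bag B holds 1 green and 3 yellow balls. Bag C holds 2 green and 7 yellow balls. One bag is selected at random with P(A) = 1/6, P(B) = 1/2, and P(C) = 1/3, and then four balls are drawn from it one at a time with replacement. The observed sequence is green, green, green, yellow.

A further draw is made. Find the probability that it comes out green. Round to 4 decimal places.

0.3821

For each hypothesis, P(data | H) works out to: P(data | bag A) = (3/6)(3/6)(3/6)(3/6) = 0.0625; P(data | bag B) = (1/4)(1/4)(1/4)(3/4) = 0.011719; P(data | bag C) = (2/9)(2/9)(2/9)(7/9) = 0.0085353.
The prior-weighted likelihoods are 1/6 · 0.0625 = 0.010417, 1/2 · 0.011719 = 0.0058594, 1/3 · 0.0085353 = 0.0028451; these sum to 0.019121.
Normalising, the posterior is P(bag A | data) = 0.54477, P(bag B | data) = 0.30643, P(bag C | data) = 0.14879.
Averaging over the posterior, P(green next | data) = (1/2)(0.54477) + (1/4)(0.30643) + (2/9)(0.14879) = 0.38206.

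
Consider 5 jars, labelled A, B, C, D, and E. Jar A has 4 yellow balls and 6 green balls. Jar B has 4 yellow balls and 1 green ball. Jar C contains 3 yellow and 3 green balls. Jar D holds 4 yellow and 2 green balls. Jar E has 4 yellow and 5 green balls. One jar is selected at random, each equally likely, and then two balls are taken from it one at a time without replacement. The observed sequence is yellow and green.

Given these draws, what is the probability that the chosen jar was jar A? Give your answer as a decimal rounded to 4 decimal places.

Compute the likelihood of the observed sequence for each case: P(data | jar A) = (4/10)(6/9) = 4/15; P(data | jar B) = (4/5)(1/4) = 1/5; P(data | jar C) = (3/6)(3/5) = 3/10; P(data | jar D) = (4/6)(2/5) = 4/15; P(data | jar E) = (4/9)(5/8) = 5/18.
Multiplying each by its prior: 1/5 · 4/15 = 4/75, 1/5 · 1/5 = 1/25, 1/5 · 3/10 = 3/50, 1/5 · 4/15 = 4/75, 1/5 · 5/18 = 1/18; with total 59/225.
By Bayes' rule, P(jar A | data) = (4/75) / (59/225) = 12/59.

0.2034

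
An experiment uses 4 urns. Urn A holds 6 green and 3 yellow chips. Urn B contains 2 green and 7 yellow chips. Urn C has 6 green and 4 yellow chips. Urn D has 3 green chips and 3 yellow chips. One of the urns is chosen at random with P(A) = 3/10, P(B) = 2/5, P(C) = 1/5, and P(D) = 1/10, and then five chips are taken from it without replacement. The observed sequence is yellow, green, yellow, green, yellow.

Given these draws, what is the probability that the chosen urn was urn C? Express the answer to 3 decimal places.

0.195

Compute the likelihood of the observed sequence for each case: P(data | urn A) = (3/9)(6/8)(2/7)(5/6)(1/5) = 1/84; P(data | urn B) = (7/9)(2/8)(6/7)(1/6)(5/5) = 1/36; P(data | urn C) = (4/10)(6/9)(3/8)(5/7)(2/6) = 1/42; P(data | urn D) = (3/6)(3/5)(2/4)(2/3)(1/2) = 1/20.
Multiplying each by its prior: 3/10 · 1/84 = 1/280, 2/5 · 1/36 = 1/90, 1/5 · 1/42 = 1/210, 1/10 · 1/20 = 1/200; summing to 11/450.
Therefore the posterior P(urn C | data) = (1/210) / (11/450) = 15/77.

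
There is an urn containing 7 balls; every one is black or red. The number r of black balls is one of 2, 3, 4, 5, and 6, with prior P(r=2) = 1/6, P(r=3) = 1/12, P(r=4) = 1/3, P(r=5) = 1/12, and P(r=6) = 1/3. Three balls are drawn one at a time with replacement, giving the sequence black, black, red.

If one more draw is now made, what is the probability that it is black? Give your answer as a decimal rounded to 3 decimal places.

0.640

Under each hypothesis, the probability of the observed sequence is: P(data | r = 2) = (2/7)(2/7)(5/7) = 0.058309; P(data | r = 3) = (3/7)(3/7)(4/7) = 0.10496; P(data | r = 4) = (4/7)(4/7)(3/7) = 0.13994; P(data | r = 5) = (5/7)(5/7)(2/7) = 0.14577; P(data | r = 6) = (6/7)(6/7)(1/7) = 0.10496.
Multiplying each by its prior: 1/6 · 0.058309 = 0.0097182, 1/12 · 0.10496 = 0.0087464, 1/3 · 0.13994 = 0.046647, 1/12 · 0.14577 = 0.012148, 1/3 · 0.10496 = 0.034985; with total 0.11224.
The posterior is then P(r = 2 | data) = 0.08658, P(r = 3 | data) = 0.077922, P(r = 4 | data) = 0.41558, P(r = 5 | data) = 0.10823, P(r = 6 | data) = 0.31169.
The predictive probability is P(black next | data) = (2/7)(0.08658) + (3/7)(0.077922) + (4/7)(0.41558) + (5/7)(0.10823) + (6/7)(0.31169) = 0.64007.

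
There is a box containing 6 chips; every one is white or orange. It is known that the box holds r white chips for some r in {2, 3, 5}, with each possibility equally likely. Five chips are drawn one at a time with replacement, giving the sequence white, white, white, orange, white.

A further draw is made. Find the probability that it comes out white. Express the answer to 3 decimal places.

0.712

Under each hypothesis, the probability of the observed sequence is: P(data | r = 2) = (2/6)(2/6)(2/6)(4/6)(2/6) = 0.0082305; P(data | r = 3) = (3/6)(3/6)(3/6)(3/6)(3/6) = 0.03125; P(data | r = 5) = (5/6)(5/6)(5/6)(1/6)(5/6) = 0.080376.
Multiplying each by its prior: 1/3 · 0.0082305 = 0.0027435, 1/3 · 0.03125 = 0.010417, 1/3 · 0.080376 = 0.026792; these sum to 0.039952.
Dividing through by the total gives posterior P(r = 2 | data) = 0.06867, P(r = 3 | data) = 0.26073, P(r = 5 | data) = 0.6706.
Averaging over the posterior, P(white next | data) = (1/3)(0.06867) + (1/2)(0.26073) + (5/6)(0.6706) = 0.71209.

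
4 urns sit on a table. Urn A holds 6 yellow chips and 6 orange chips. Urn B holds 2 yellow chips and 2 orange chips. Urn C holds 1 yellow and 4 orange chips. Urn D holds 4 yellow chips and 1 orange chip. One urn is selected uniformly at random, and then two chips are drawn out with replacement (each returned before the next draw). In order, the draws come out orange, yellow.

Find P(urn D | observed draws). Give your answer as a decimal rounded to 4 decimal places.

0.1951

For each hypothesis, P(data | H) works out to: P(data | urn A) = (6/12)(6/12) = 1/4; P(data | urn B) = (2/4)(2/4) = 1/4; P(data | urn C) = (4/5)(1/5) = 4/25; P(data | urn D) = (1/5)(4/5) = 4/25.
Weighting by the prior gives 1/4 · 1/4 = 1/16, 1/4 · 1/4 = 1/16, 1/4 · 4/25 = 1/25, 1/4 · 4/25 = 1/25; these sum to 41/200.
Therefore the posterior P(urn D | data) = (1/25) / (41/200) = 8/41.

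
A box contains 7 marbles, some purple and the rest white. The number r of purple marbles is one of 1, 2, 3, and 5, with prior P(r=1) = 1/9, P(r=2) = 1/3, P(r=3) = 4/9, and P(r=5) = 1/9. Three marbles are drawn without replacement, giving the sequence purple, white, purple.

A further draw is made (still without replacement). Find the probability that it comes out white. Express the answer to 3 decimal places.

0.675

For each hypothesis, P(data | H) works out to: P(data | r = 1) = (1/7)(6/6)(0/5) = 0; P(data | r = 2) = (2/7)(5/6)(1/5) = 1/21; P(data | r = 3) = (3/7)(4/6)(2/5) = 4/35; P(data | r = 5) = (5/7)(2/6)(4/5) = 4/21.
Multiplying each by its prior: 1/9 · 0 = 0, 1/3 · 1/21 = 1/63, 4/9 · 4/35 = 16/315, 1/9 · 4/21 = 4/189; these sum to 83/945.
The posterior is then P(r = 1 | data) = 0, P(r = 2 | data) = 15/83, P(r = 3 | data) = 48/83, P(r = 5 | data) = 20/83.
So P(white next | data) = Σ P(white next | H) P(H | data) = (1)(15/83) + (3/4)(48/83) + (1/4)(20/83) = 56/83.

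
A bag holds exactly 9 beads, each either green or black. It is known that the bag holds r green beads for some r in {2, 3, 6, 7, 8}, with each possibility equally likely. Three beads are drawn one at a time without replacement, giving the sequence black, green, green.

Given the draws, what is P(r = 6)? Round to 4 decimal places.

0.3214

Compute the likelihood of the observed sequence for each case: P(data | r = 2) = (7/9)(2/8)(1/7) = 1/36; P(data | r = 3) = (6/9)(3/8)(2/7) = 1/14; P(data | r = 6) = (3/9)(6/8)(5/7) = 5/28; P(data | r = 7) = (2/9)(7/8)(6/7) = 1/6; P(data | r = 8) = (1/9)(8/8)(7/7) = 1/9.
Weighting by the prior gives 1/5 · 1/36 = 1/180, 1/5 · 1/14 = 1/70, 1/5 · 5/28 = 1/28, 1/5 · 1/6 = 1/30, 1/5 · 1/9 = 1/45; summing to 1/9.
Therefore the posterior P(r = 6 | data) = (1/28) / (1/9) = 9/28.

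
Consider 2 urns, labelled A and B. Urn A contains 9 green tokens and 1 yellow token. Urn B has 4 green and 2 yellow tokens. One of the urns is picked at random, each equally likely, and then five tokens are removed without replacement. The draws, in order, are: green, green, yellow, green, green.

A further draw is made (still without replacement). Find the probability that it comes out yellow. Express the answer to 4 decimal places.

Compute the likelihood of the observed sequence for each case: P(data | urn A) = (9/10)(8/9)(1/8)(7/7)(6/6) = 1/10; P(data | urn B) = (4/6)(3/5)(2/4)(2/3)(1/2) = 1/15.
Multiplying each by its prior: 1/2 · 1/10 = 1/20, 1/2 · 1/15 = 1/30; these sum to 1/12.
The posterior is then P(urn A | data) = 3/5, P(urn B | data) = 2/5.
So P(yellow next | data) = Σ P(yellow next | H) P(H | data) = (0)(3/5) + (1)(2/5) = 2/5.

0.4000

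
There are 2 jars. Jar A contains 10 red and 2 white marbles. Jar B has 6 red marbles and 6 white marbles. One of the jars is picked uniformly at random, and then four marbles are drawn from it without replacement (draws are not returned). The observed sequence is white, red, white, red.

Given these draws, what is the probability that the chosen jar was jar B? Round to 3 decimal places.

0.833

Under each hypothesis, the probability of the observed sequence is: P(data | jar A) = (2/12)(10/11)(1/10)(9/9) = 1/66; P(data | jar B) = (6/12)(6/11)(5/10)(5/9) = 5/66.
The prior-weighted likelihoods are 1/2 · 1/66 = 1/132, 1/2 · 5/66 = 5/132; these sum to 1/22.
Hence P(jar B | data) = (5/132) / (1/22) = 5/6.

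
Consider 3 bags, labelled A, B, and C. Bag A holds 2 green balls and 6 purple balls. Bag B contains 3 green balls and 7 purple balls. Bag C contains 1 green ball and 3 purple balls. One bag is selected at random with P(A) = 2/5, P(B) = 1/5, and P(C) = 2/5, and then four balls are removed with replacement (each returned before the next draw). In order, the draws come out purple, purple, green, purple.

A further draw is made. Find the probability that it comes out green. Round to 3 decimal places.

The likelihood of the observed sequence under each hypothesis: P(data | bag A) = (6/8)(6/8)(2/8)(6/8) = 0.10547; P(data | bag B) = (7/10)(7/10)(3/10)(7/10) = 0.1029; P(data | bag C) = (3/4)(3/4)(1/4)(3/4) = 0.10547.
Weighting by the prior gives 2/5 · 0.10547 = 0.042188, 1/5 · 0.1029 = 0.02058, 2/5 · 0.10547 = 0.042188; these sum to 0.10496.
Dividing through by the total gives posterior P(bag A | data) = 0.40196, P(bag B | data) = 0.19608, P(bag C | data) = 0.40196.
The predictive probability is P(green next | data) = (1/4)(0.40196) + (3/10)(0.19608) + (1/4)(0.40196) = 0.2598.

0.260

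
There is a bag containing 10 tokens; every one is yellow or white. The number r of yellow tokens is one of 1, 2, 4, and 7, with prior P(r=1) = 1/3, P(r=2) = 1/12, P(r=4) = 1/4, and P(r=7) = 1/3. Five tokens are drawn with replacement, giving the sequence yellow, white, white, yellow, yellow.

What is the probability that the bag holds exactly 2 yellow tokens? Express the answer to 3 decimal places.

0.025

Under each hypothesis, the probability of the observed sequence is: P(data | r = 1) = (1/10)(9/10)(9/10)(1/10)(1/10) = 0.00081; P(data | r = 2) = (2/10)(8/10)(8/10)(2/10)(2/10) = 0.00512; P(data | r = 4) = (4/10)(6/10)(6/10)(4/10)(4/10) = 0.02304; P(data | r = 7) = (7/10)(3/10)(3/10)(7/10)(7/10) = 0.03087.
The prior-weighted likelihoods are 1/3 · 0.00081 = 0.00027, 1/12 · 0.00512 = 0.00042667, 1/4 · 0.02304 = 0.00576, 1/3 · 0.03087 = 0.01029; summing to 0.016747.
Hence P(r = 2 | data) = (0.00042667) / (0.016747) = 0.025478.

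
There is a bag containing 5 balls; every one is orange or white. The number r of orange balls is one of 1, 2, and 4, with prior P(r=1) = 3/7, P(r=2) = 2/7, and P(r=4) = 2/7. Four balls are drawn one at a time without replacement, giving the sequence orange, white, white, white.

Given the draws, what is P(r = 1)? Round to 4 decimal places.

0.7500

The likelihood of the observed sequence under each hypothesis: P(data | r = 1) = (1/5)(4/4)(3/3)(2/2) = 1/5; P(data | r = 2) = (2/5)(3/4)(2/3)(1/2) = 1/10; P(data | r = 4) = (4/5)(1/4)(0/3) = 0.
Multiplying each by its prior: 3/7 · 1/5 = 3/35, 2/7 · 1/10 = 1/35, 2/7 · 0 = 0; with total 4/35.
So P(r = 1 | data) = (3/35) / (4/35) = 3/4.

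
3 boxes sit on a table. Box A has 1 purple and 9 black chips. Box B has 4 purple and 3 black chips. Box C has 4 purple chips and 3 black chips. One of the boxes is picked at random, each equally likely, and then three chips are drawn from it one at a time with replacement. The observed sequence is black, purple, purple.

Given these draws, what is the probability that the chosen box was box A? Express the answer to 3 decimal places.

Under each hypothesis, the probability of the observed sequence is: P(data | box A) = (9/10)(1/10)(1/10) = 0.009; P(data | box B) = (3/7)(4/7)(4/7) = 0.13994; P(data | box C) = (3/7)(4/7)(4/7) = 0.13994.
Multiplying each by its prior: 1/3 · 0.009 = 0.003, 1/3 · 0.13994 = 0.046647, 1/3 · 0.13994 = 0.046647; summing to 0.096294.
By Bayes' rule, P(box A | data) = (0.003) / (0.096294) = 0.031154.

0.031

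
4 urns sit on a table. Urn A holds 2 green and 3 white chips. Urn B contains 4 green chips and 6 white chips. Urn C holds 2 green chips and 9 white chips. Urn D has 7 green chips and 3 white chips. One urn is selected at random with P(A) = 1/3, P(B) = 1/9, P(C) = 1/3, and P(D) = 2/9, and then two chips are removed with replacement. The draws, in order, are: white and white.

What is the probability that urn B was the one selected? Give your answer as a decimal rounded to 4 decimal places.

0.0992

For each hypothesis, P(data | H) works out to: P(data | urn A) = (3/5)(3/5) = 0.36; P(data | urn B) = (6/10)(6/10) = 0.36; P(data | urn C) = (9/11)(9/11) = 0.66942; P(data | urn D) = (3/10)(3/10) = 0.09.
Weighting by the prior gives 1/3 · 0.36 = 0.12, 1/9 · 0.36 = 0.04, 1/3 · 0.66942 = 0.22314, 2/9 · 0.09 = 0.02; these sum to 0.40314.
By Bayes' rule, P(urn B | data) = (0.04) / (0.40314) = 0.099221.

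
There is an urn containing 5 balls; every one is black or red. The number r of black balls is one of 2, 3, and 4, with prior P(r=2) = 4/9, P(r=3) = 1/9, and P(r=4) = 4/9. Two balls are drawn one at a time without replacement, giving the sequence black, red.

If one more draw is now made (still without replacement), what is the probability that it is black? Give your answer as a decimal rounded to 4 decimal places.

0.6087

For each hypothesis, P(data | H) works out to: P(data | r = 2) = (2/5)(3/4) = 3/10; P(data | r = 3) = (3/5)(2/4) = 3/10; P(data | r = 4) = (4/5)(1/4) = 1/5.
The prior-weighted likelihoods are 4/9 · 3/10 = 2/15, 1/9 · 3/10 = 1/30, 4/9 · 1/5 = 4/45; these sum to 23/90.
The posterior is then P(r = 2 | data) = 12/23, P(r = 3 | data) = 3/23, P(r = 4 | data) = 8/23.
So P(black next | data) = Σ P(black next | H) P(H | data) = (1/3)(12/23) + (2/3)(3/23) + (1)(8/23) = 14/23.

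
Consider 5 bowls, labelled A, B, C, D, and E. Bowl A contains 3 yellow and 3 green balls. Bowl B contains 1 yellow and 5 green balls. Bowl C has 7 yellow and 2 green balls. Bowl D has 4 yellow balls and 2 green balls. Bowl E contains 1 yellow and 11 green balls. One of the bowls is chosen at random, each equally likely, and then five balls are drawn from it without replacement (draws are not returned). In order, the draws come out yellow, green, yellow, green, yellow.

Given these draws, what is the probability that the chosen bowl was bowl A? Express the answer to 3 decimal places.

For each hypothesis, P(data | H) works out to: P(data | bowl A) = (3/6)(3/5)(2/4)(2/3)(1/2) = 1/20; P(data | bowl B) = (1/6)(5/5)(0/4) = 0; P(data | bowl C) = (7/9)(2/8)(6/7)(1/6)(5/5) = 1/36; P(data | bowl D) = (4/6)(2/5)(3/4)(1/3)(2/2) = 1/15; P(data | bowl E) = (1/12)(11/11)(0/10) = 0.
Multiplying each by its prior: 1/5 · 1/20 = 1/100, 1/5 · 0 = 0, 1/5 · 1/36 = 1/180, 1/5 · 1/15 = 1/75, 1/5 · 0 = 0; summing to 13/450.
Hence P(bowl A | data) = (1/100) / (13/450) = 9/26.

0.346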